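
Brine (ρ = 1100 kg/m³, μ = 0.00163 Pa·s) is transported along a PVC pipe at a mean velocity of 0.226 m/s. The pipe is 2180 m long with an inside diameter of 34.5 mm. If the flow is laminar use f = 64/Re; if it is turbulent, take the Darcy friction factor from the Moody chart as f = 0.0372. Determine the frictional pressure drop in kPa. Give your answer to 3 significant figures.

ΔP ≈ 66.0 kPa

Reynolds number Re = ρVD/μ = 1100 · 0.226 · 0.0345 / 0.00163 = 5262.
Re > 4000 → turbulent; use the Moody-chart value f = 0.0372.
Darcy-Weisbach: ΔP = f(L/D)(ρV²/2) = 0.0372·(2180/0.0345)·(1100·0.226²/2) = 0.0372·6.319e+04·28.09 = 6.603e+04 Pa.
ΔP = 6.603e+04 Pa = 66.0 kPa.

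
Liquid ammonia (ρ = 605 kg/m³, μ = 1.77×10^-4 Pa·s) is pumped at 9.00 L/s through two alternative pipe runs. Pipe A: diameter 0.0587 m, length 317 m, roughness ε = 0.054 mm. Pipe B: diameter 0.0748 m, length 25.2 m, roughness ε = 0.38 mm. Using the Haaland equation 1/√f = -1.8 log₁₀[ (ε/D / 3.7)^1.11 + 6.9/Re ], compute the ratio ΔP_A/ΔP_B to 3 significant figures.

ΔP_A/ΔP_B ≈ 27.1

Pipe A: V = Q/A = 0.009/0.002706 = 3.326 m/s; Re = 6.673e+05; ε/D = 0.00092; Haaland → f = 0.0197; ΔP_A = f(L/D)(ρV²/2) = 3.559e+05 Pa.
Pipe B: V = Q/A = 0.009/0.004394 = 2.048 m/s; Re = 5.236e+05; ε/D = 0.00508; Haaland → f = 0.03074; ΔP_B = f(L/D)(ρV²/2) = 1.314e+04 Pa.
ΔP_A/ΔP_B = 3.559e+05/1.314e+04 = 27.1.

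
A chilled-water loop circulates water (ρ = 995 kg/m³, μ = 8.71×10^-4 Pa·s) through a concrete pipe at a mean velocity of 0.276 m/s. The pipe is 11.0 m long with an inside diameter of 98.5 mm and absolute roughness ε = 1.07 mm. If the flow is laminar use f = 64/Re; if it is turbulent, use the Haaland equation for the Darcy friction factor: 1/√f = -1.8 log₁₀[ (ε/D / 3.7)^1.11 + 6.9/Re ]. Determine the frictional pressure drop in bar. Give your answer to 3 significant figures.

ΔP ≈ 0.00172 bar

Reynolds number Re = ρVD/μ = 995 · 0.276 · 0.0985 / 0.000871 = 3.106e+04.
Re > 4000 → turbulent. Relative roughness ε/D = 0.00107/0.0985 = 0.0109. Haaland: 1/√f = -1.8 log₁₀[(0.0109/3.7)^1.11 + 6.9/3.106e+04] = -1.8 log₁₀[0.00155 + 0.000222] = 4.954, so f = 0.04074.
Darcy-Weisbach: ΔP = f(L/D)(ρV²/2) = 0.04074·(11/0.0985)·(995·0.276²/2) = 0.04074·111.7·37.9 = 172.4 Pa.
ΔP = 172.4 Pa = 0.00172 bar.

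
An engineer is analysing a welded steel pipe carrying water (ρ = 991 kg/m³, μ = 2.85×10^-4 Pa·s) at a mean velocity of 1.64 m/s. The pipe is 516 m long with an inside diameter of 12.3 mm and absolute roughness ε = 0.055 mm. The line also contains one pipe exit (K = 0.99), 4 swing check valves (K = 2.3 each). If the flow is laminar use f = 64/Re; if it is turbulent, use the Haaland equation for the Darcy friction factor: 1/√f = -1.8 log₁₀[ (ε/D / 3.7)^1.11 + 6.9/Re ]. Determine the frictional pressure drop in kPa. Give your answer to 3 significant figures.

Reynolds number Re = ρVD/μ = 991 · 1.64 · 0.0123 / 0.000285 = 7.014e+04.
Re > 4000 → turbulent. Relative roughness ε/D = 5.5e-05/0.0123 = 0.00447. Haaland: 1/√f = -1.8 log₁₀[(0.00447/3.7)^1.11 + 6.9/7.014e+04] = -1.8 log₁₀[0.000577 + 9.84e-05] = 5.707, so f = 0.03071.
Total minor-loss coefficient ΣK = 1·0.99 + 4·2.3 = 10.2.
ΔP = [f·L/D + ΣK]·(ρV²/2) = [0.03071·516/0.0123 + 10.2]·(991·1.64²/2) = [1288 + 10.2]·1333 = 1.73e+06 Pa.
ΔP = 1.73e+06 Pa = 1730 kPa.

ΔP ≈ 1730 kPa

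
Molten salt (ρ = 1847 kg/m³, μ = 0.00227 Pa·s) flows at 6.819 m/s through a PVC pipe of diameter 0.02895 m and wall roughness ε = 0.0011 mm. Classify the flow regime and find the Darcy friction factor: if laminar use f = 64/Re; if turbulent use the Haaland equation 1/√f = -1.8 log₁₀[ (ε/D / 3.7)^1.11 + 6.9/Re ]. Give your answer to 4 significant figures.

f ≈ 0.01640

Re = ρVD/μ = 1847·6.819·0.02895/0.00227 = 1.606e+05.
Re > 4000 → turbulent. ε/D = 1.1e-06/0.02895 = 3.8e-05; Haaland: 1/√f = -1.8 log₁₀[2.9e-06 + 4.3e-05] = 7.809, so f = 0.0164.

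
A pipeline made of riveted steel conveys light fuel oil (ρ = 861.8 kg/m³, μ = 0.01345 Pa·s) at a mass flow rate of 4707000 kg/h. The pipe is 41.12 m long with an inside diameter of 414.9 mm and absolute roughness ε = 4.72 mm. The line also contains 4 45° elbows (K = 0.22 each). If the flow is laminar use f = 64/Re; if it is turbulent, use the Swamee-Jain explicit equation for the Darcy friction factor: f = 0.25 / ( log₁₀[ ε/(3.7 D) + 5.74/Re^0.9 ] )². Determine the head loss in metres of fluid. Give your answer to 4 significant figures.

h_f ≈ 31.04 m

ṁ = 4707000 kg/h = 4707000/3600 = 1308 kg/s.
A = πD²/4 = π(0.4149)²/4 = 0.1352 m²; mean velocity V = ṁ/(ρA) = 1308/(861.8 · 0.1352) = 11.22 m/s.
Reynolds number Re = ρVD/μ = 861.8 · 11.22 · 0.4149 / 0.0135 = 2.983e+05.
Re > 4000 → turbulent. Relative roughness ε/D = 0.00472/0.4149 = 0.0114. Swamee-Jain: f = 0.25/(log₁₀[0.0114/3.7 + 5.74/2.983e+05^0.9])² = 0.25/(log₁₀[0.00307 + 6.79e-05])² = 0.25/(-2.503)² = 0.03991.
Total minor-loss coefficient ΣK = 4·0.22 = 0.88.
ΔP = [f·L/D + ΣK]·(ρV²/2) = [0.03991·41.12/0.4149 + 0.88]·(861.8·11.22²/2) = [3.956 + 0.88]·5.426e+04 = 2.624e+05 Pa.
Head loss h_f = ΔP/(ρg) = 2.624e+05/(861.8·9.81) = 31.04 m.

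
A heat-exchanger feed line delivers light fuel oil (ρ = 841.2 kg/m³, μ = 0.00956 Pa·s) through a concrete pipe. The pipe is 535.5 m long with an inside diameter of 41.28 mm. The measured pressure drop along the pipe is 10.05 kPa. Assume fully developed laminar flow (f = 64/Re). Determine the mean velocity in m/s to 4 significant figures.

For laminar flow, f = 64/Re with Re = ρVD/μ, so Darcy-Weisbach reduces to ΔP = 32μLV/D². Solving for V: V = ΔP·D²/(32μL) = 1.005e+04·(0.04128)²/(32·0.00956·535.5) = 0.1045 m/s.
Check: Re = ρVD/μ = 841.2·0.1045·0.04128/0.00956 = 379.7 < 2300, so the laminar assumption holds.

V ≈ 0.1045 m/s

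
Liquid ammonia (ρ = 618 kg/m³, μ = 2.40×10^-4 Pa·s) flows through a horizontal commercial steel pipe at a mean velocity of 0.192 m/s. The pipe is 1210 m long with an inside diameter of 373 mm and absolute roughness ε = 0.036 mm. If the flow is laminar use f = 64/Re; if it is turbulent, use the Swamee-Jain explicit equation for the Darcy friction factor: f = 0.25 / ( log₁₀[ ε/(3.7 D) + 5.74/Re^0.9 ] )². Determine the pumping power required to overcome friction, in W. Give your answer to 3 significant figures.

Reynolds number Re = ρVD/μ = 618 · 0.192 · 0.373 / 0.00024 = 1.844e+05.
Re > 4000 → turbulent. Relative roughness ε/D = 3.6e-05/0.373 = 9.65e-05. Swamee-Jain: f = 0.25/(log₁₀[9.65e-05/3.7 + 5.74/1.844e+05^0.9])² = 0.25/(log₁₀[2.61e-05 + 0.000105])² = 0.25/(-3.884)² = 0.01658.
Darcy-Weisbach: ΔP = f(L/D)(ρV²/2) = 0.01658·(1210/0.373)·(618·0.192²/2) = 0.01658·3244·11.39 = 612.5 Pa.
Q = V·A = 0.192·0.1093 = 0.02098 m³/s.
Pumping power P = QΔP = 0.02098·612.5 = 12.85 W = 12.9 W.

P ≈ 12.9 W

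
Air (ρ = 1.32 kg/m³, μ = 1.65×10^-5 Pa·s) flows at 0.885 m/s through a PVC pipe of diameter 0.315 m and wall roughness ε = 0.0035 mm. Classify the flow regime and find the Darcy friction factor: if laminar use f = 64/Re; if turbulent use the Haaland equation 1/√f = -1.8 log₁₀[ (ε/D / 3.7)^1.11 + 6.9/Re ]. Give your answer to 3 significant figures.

Re = ρVD/μ = 1.32·0.885·0.315/1.65e-05 = 2.23e+04.
Re > 4000 → turbulent. ε/D = 3.5e-06/0.315 = 1.11e-05; Haaland: 1/√f = -1.8 log₁₀[7.41e-07 + 0.000309] = 6.315, so f = 0.02507.

f ≈ 0.0251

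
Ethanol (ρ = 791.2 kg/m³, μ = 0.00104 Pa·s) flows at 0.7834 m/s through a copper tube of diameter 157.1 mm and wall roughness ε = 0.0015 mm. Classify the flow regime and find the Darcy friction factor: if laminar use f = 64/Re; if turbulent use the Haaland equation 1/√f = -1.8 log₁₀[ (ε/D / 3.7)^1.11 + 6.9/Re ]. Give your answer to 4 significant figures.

Re = ρVD/μ = 791.2·0.7834·0.1571/0.00104 = 9.363e+04.
Re > 4000 → turbulent. ε/D = 1.5e-06/0.1571 = 9.55e-06; Haaland: 1/√f = -1.8 log₁₀[6.27e-07 + 7.37e-05] = 7.432, so f = 0.0181.

f ≈ 0.01810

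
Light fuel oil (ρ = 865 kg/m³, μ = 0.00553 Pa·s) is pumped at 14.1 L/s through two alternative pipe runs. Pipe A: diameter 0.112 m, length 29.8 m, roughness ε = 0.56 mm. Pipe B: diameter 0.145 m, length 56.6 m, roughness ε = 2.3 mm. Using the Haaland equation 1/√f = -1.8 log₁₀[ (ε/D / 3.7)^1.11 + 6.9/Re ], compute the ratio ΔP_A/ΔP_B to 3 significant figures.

ΔP_A/ΔP_B ≈ 1.37

Pipe A: V = Q/A = 0.0141/0.009852 = 1.431 m/s; Re = 2.507e+04; ε/D = 0.005; Haaland → f = 0.03357; ΔP_A = f(L/D)(ρV²/2) = 7912 Pa.
Pipe B: V = Q/A = 0.0141/0.01651 = 0.8539 m/s; Re = 1.937e+04; ε/D = 0.0159; Haaland → f = 0.04684; ΔP_B = f(L/D)(ρV²/2) = 5765 Pa.
ΔP_A/ΔP_B = 7912/5765 = 1.37.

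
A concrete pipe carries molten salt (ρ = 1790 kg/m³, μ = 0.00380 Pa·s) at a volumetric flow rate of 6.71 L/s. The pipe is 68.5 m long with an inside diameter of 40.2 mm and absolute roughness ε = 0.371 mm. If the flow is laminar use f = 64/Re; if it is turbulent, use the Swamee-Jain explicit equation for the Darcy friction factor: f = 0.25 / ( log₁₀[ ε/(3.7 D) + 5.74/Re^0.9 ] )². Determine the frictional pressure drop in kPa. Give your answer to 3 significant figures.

Q = 6.71 L/s = 6.71/1000 = 0.00671 m³/s.
Cross-sectional area A = πD²/4 = π(0.0402)²/4 = 0.001269 m²; mean velocity V = Q/A = 0.00671/0.001269 = 5.287 m/s.
Reynolds number Re = ρVD/μ = 1790 · 5.287 · 0.0402 / 0.0038 = 1.001e+05.
Re > 4000 → turbulent. Relative roughness ε/D = 0.000371/0.0402 = 0.00923. Swamee-Jain: f = 0.25/(log₁₀[0.00923/3.7 + 5.74/1.001e+05^0.9])² = 0.25/(log₁₀[0.00249 + 0.000181])² = 0.25/(-2.573)² = 0.03777.
Darcy-Weisbach: ΔP = f(L/D)(ρV²/2) = 0.03777·(68.5/0.0402)·(1790·5.287²/2) = 0.03777·1704·2.501e+04 = 1.61e+06 Pa.
ΔP = 1.61e+06 Pa = 1610 kPa.

ΔP ≈ 1610 kPa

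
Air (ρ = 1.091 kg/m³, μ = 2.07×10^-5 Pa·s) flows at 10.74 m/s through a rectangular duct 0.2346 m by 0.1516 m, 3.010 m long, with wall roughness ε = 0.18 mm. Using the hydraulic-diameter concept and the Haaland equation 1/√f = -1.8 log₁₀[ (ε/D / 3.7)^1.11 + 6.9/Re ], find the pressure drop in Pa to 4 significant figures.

Hydraulic diameter D_h = 4A/P = 4·(0.2346·0.1516)/(2·(0.2346+0.1516)) = 0.1423/0.7724 = 0.1842 m.
Re = ρVD_h/μ = 1.091·10.74·0.1842/2.07e-05 = 1.043e+05.
ε/D_h = 0.00018/0.1842 = 0.000977; Haaland gives 1/√f = -1.8 log₁₀[0.000107+6.62e-05] = 6.772, so f = 0.02181.
ΔP = f(L/D_h)(ρV²/2) = 0.02181·3.01/0.1842·62.92 = 22.42 Pa.

ΔP ≈ 22.42 Pa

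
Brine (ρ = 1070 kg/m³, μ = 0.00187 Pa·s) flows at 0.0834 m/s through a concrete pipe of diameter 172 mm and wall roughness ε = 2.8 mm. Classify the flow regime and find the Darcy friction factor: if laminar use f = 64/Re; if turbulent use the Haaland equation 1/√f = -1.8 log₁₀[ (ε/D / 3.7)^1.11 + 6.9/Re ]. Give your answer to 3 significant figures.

Re = ρVD/μ = 1070·0.0834·0.172/0.00187 = 8208.
Re > 4000 → turbulent. ε/D = 0.0028/0.172 = 0.0163; Haaland: 1/√f = -1.8 log₁₀[0.00242 + 0.000841] = 4.476, so f = 0.04992.

f ≈ 0.0499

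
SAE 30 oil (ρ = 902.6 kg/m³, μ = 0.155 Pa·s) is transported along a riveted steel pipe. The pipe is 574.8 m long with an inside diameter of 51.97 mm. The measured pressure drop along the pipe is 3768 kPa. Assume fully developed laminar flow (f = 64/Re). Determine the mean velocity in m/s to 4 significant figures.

For laminar flow, f = 64/Re with Re = ρVD/μ, so Darcy-Weisbach reduces to ΔP = 32μLV/D². Solving for V: V = ΔP·D²/(32μL) = 3.768e+06·(0.05197)²/(32·0.155·574.8) = 3.57 m/s.
Check: Re = ρVD/μ = 902.6·3.57·0.05197/0.155 = 1080 < 2300, so the laminar assumption holds.

V ≈ 3.570 m/s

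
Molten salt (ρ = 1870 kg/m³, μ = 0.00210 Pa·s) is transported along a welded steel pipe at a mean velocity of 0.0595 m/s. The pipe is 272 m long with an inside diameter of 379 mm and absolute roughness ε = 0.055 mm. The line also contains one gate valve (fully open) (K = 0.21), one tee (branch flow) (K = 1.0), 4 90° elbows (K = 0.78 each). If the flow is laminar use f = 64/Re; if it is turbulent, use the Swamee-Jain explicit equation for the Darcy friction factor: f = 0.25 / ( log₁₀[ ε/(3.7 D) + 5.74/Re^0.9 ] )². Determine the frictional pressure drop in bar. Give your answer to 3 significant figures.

Reynolds number Re = ρVD/μ = 1870 · 0.0595 · 0.379 / 0.0021 = 2.008e+04.
Re > 4000 → turbulent. Relative roughness ε/D = 5.5e-05/0.379 = 0.000145. Swamee-Jain: f = 0.25/(log₁₀[0.000145/3.7 + 5.74/2.008e+04^0.9])² = 0.25/(log₁₀[3.92e-05 + 0.00077])² = 0.25/(-3.092)² = 0.02615.
Total minor-loss coefficient ΣK = 1·0.21 + 1·1 + 4·0.78 = 4.33.
ΔP = [f·L/D + ΣK]·(ρV²/2) = [0.02615·272/0.379 + 4.33]·(1870·0.0595²/2) = [18.77 + 4.33]·3.31 = 76.45 Pa.
ΔP = 76.45 Pa = 7.65×10^-4 bar.

ΔP ≈ 7.65×10^-4 bar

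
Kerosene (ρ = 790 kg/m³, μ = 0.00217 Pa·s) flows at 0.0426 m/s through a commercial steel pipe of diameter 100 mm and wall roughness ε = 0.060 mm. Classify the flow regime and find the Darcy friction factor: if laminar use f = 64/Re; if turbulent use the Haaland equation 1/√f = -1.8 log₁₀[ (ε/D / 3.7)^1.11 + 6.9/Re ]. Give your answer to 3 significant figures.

Re = ρVD/μ = 790·0.0426·0.1/0.00217 = 1551.
Re < 2300 → laminar, so f = 64/Re = 0.04127 (roughness is irrelevant in laminar flow).

f ≈ 0.0413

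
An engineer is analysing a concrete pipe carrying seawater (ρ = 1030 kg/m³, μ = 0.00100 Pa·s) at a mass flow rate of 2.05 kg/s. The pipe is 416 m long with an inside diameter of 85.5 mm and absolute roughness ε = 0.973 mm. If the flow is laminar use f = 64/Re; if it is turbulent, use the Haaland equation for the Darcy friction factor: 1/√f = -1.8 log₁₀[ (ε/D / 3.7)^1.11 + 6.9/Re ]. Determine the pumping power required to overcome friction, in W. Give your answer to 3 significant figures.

P ≈ 24.8 W

A = πD²/4 = π(0.0855)²/4 = 0.005741 m²; mean velocity V = ṁ/(ρA) = 2.05/(1030 · 0.005741) = 0.3467 m/s.
Reynolds number Re = ρVD/μ = 1030 · 0.3467 · 0.0855 / 0.001 = 3.053e+04.
Re > 4000 → turbulent. Relative roughness ε/D = 0.000973/0.0855 = 0.0114. Haaland: 1/√f = -1.8 log₁₀[(0.0114/3.7)^1.11 + 6.9/3.053e+04] = -1.8 log₁₀[0.00163 + 0.000226] = 4.917, so f = 0.04135.
Darcy-Weisbach: ΔP = f(L/D)(ρV²/2) = 0.04135·(416/0.0855)·(1030·0.3467²/2) = 0.04135·4865·61.89 = 1.245e+04 Pa.
Q = ṁ/ρ = 2.05/1030 = 0.00199 m³/s.
Pumping power P = QΔP = 0.00199·1.245e+04 = 24.78 W = 24.8 W.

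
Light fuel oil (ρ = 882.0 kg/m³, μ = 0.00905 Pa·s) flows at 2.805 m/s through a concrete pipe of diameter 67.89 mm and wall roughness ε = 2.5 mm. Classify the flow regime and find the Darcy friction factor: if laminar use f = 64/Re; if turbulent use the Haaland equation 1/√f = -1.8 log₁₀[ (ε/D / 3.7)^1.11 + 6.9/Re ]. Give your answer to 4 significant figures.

f ≈ 0.06399

Re = ρVD/μ = 882·2.805·0.06789/0.00905 = 1.856e+04.
Re > 4000 → turbulent. ε/D = 0.0025/0.06789 = 0.0368; Haaland: 1/√f = -1.8 log₁₀[0.00599 + 0.000372] = 3.953, so f = 0.06399.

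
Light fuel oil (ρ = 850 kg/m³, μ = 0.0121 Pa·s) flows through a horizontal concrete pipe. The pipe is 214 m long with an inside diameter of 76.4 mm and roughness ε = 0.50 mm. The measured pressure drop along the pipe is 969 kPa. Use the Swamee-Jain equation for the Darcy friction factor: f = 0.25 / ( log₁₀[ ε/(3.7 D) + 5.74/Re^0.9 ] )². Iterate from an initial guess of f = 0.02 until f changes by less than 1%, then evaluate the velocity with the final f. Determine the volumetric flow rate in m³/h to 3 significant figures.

Q ≈ 78.1 m³/h

Rearranging Darcy-Weisbach: V = √(2·ΔP·D/(f·L·ρ)). With ε/D = 0.0005/0.0764 = 0.00654, iterate starting from f = 0.02:
  f = 0.02 → V = √(2·9.69e+05·0.0764/(0.02·214·850)) = 6.38 m/s; Re = ρVD/μ = 3.424e+04; f → 0.03563
  f = 0.03563 → V = 4.779 m/s; Re = 2.565e+04; f → 0.03636
  f = 0.03636 → V = 4.732 m/s; Re = 2.539e+04; f → 0.03639
Converged (Δf/f < 1%). With the final f = 0.03639: V = √(2·9.69e+05·0.0764/(0.03639·214·850)) = 4.73 m/s.
Q = V·A = 4.73·(π/4·0.0764²) = 0.02168 m³/s = 78.1 m³/h.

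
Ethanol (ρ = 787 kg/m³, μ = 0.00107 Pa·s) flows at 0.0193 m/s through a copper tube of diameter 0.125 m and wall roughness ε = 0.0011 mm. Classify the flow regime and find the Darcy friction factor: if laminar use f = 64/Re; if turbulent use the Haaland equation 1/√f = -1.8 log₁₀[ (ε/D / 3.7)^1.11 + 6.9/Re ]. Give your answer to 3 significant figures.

Re = ρVD/μ = 787·0.0193·0.125/0.00107 = 1774.
Re < 2300 → laminar, so f = 64/Re = 0.03607 (roughness is irrelevant in laminar flow).

f ≈ 0.0361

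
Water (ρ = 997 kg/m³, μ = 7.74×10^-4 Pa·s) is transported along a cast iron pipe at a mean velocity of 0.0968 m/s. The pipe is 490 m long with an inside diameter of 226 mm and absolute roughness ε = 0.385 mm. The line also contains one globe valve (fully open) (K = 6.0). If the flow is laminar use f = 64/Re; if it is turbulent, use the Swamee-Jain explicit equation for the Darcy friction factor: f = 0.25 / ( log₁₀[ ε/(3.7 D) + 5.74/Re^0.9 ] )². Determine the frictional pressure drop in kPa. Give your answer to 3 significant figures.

Reynolds number Re = ρVD/μ = 997 · 0.0968 · 0.226 / 0.000774 = 2.818e+04.
Re > 4000 → turbulent. Relative roughness ε/D = 0.000385/0.226 = 0.0017. Swamee-Jain: f = 0.25/(log₁₀[0.0017/3.7 + 5.74/2.818e+04^0.9])² = 0.25/(log₁₀[0.00046 + 0.000568])² = 0.25/(-2.988)² = 0.028.
Total minor-loss coefficient ΣK = 1·6 = 6.
ΔP = [f·L/D + ΣK]·(ρV²/2) = [0.028·490/0.226 + 6]·(997·0.0968²/2) = [60.71 + 6]·4.671 = 311.6 Pa.
ΔP = 311.6 Pa = 0.312 kPa.

ΔP ≈ 0.312 kPa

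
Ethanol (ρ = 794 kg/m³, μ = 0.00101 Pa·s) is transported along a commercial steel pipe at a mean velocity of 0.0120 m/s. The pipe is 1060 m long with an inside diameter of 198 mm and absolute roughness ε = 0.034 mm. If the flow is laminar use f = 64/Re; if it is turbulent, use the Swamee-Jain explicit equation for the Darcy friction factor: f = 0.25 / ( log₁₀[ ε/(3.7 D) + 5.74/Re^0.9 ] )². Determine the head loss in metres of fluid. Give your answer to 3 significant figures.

Reynolds number Re = ρVD/μ = 794 · 0.012 · 0.198 / 0.00101 = 1868.
Re < 2300 → laminar flow, so f = 64/Re = 64/1868 = 0.03426 (the turbulent correlation is not needed).
Darcy-Weisbach: ΔP = f(L/D)(ρV²/2) = 0.03426·(1060/0.198)·(794·0.012²/2) = 0.03426·5354·0.05717 = 10.49 Pa.
Head loss h_f = ΔP/(ρg) = 10.49/(794·9.81) = 0.00135 m.

h_f ≈ 0.00135 m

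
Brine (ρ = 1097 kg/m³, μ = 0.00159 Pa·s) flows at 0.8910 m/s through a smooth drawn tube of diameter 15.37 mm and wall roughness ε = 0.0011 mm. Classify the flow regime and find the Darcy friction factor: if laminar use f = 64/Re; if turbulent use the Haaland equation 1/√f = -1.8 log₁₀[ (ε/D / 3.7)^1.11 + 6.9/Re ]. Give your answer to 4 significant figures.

Re = ρVD/μ = 1097·0.891·0.01537/0.00159 = 9448.
Re > 4000 → turbulent. ε/D = 1.1e-06/0.01537 = 7.16e-05; Haaland: 1/√f = -1.8 log₁₀[5.86e-06 + 0.00073] = 5.639, so f = 0.03144.

f ≈ 0.03144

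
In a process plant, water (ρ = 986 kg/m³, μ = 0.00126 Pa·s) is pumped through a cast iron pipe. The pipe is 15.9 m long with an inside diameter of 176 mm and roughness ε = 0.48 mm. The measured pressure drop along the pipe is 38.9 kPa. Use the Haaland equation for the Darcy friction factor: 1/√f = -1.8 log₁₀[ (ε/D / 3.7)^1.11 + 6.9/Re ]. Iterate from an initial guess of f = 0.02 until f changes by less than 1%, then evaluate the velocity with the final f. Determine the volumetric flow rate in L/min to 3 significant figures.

Rearranging Darcy-Weisbach: V = √(2·ΔP·D/(f·L·ρ)). With ε/D = 0.00048/0.176 = 0.00273, iterate starting from f = 0.02:
  f = 0.02 → V = √(2·3.89e+04·0.176/(0.02·15.9·986)) = 6.608 m/s; Re = ρVD/μ = 9.102e+05; f → 0.02567
  f = 0.02567 → V = 5.833 m/s; Re = 8.033e+05; f → 0.02569
Converged (Δf/f < 1%). With the final f = 0.02569: V = √(2·3.89e+04·0.176/(0.02569·15.9·986)) = 5.831 m/s.
Q = V·A = 5.831·(π/4·0.176²) = 0.1418 m³/s = 8510 L/min.

Q ≈ 8510 L/min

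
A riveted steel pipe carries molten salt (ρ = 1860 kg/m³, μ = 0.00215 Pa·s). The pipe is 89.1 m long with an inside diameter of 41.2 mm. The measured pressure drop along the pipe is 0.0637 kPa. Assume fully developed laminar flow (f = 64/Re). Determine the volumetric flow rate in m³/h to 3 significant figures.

Q ≈ 0.0847 m³/h

For laminar flow, f = 64/Re with Re = ρVD/μ, so Darcy-Weisbach reduces to ΔP = 32μLV/D². Solving for V: V = ΔP·D²/(32μL) = 63.7·(0.0412)²/(32·0.00215·89.1) = 0.01764 m/s.
Check: Re = ρVD/μ = 1860·0.01764·0.0412/0.00215 = 628.7 < 2300, so the laminar assumption holds.
Q = V·A = 0.01764·(π/4·0.0412²) = 2.352e-05 m³/s = 0.0847 m³/h.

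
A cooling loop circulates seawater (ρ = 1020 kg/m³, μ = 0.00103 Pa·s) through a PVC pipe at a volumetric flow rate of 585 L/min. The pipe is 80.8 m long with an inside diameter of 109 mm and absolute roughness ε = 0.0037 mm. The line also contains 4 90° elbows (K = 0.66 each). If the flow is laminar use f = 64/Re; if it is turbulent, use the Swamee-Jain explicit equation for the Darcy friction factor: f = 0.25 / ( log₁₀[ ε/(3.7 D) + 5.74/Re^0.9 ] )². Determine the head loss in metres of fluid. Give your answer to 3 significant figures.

h_f ≈ 0.875 m

Q = 585 L/min = 585/60000 = 0.00975 m³/s.
Cross-sectional area A = πD²/4 = π(0.109)²/4 = 0.009331 m²; mean velocity V = Q/A = 0.00975/0.009331 = 1.045 m/s.
Reynolds number Re = ρVD/μ = 1020 · 1.045 · 0.109 / 0.00103 = 1.128e+05.
Re > 4000 → turbulent. Relative roughness ε/D = 3.7e-06/0.109 = 3.39e-05. Swamee-Jain: f = 0.25/(log₁₀[3.39e-05/3.7 + 5.74/1.128e+05^0.9])² = 0.25/(log₁₀[9.17e-06 + 0.000163])² = 0.25/(-3.764)² = 0.01764.
Total minor-loss coefficient ΣK = 4·0.66 = 2.64.
ΔP = [f·L/D + ΣK]·(ρV²/2) = [0.01764·80.8/0.109 + 2.64]·(1020·1.045²/2) = [13.08 + 2.64]·556.8 = 8752 Pa.
Head loss h_f = ΔP/(ρg) = 8752/(1020·9.81) = 0.875 m.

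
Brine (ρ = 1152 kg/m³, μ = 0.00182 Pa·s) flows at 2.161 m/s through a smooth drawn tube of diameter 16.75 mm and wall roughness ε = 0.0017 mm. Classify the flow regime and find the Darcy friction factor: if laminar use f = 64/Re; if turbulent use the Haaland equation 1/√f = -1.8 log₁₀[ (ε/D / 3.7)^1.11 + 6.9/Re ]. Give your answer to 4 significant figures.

Re = ρVD/μ = 1152·2.161·0.01675/0.00182 = 2.291e+04.
Re > 4000 → turbulent. ε/D = 1.7e-06/0.01675 = 0.000101; Haaland: 1/√f = -1.8 log₁₀[8.64e-06 + 0.000301] = 6.316, so f = 0.02507.

f ≈ 0.02507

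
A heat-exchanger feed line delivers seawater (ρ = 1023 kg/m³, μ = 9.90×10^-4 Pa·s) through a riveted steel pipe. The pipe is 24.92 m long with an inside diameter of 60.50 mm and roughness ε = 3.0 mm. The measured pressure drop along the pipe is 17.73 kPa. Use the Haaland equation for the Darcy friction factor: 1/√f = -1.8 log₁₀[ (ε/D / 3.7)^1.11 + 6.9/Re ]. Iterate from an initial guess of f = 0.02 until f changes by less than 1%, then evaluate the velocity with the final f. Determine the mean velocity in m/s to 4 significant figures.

Rearranging Darcy-Weisbach: V = √(2·ΔP·D/(f·L·ρ)). With ε/D = 0.003/0.0605 = 0.0496, iterate starting from f = 0.02:
  f = 0.02 → V = √(2·1.773e+04·0.0605/(0.02·24.92·1023)) = 2.051 m/s; Re = ρVD/μ = 1.282e+05; f → 0.07161
  f = 0.07161 → V = 1.084 m/s; Re = 6.777e+04; f → 0.07178
Converged (Δf/f < 1%). With the final f = 0.07178: V = √(2·1.773e+04·0.0605/(0.07178·24.92·1023)) = 1.083 m/s.

V ≈ 1.083 m/s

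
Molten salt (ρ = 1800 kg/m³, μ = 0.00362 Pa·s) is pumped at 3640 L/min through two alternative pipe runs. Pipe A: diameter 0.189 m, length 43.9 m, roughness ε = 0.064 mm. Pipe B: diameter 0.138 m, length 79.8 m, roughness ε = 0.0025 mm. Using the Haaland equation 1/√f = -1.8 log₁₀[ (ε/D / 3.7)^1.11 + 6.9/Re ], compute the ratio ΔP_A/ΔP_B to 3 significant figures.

ΔP_A/ΔP_B ≈ 0.138

Pipe A: V = Q/A = 0.06067/0.02806 = 2.162 m/s; Re = 2.032e+05; ε/D = 0.000339; Haaland → f = 0.01771; ΔP_A = f(L/D)(ρV²/2) = 1.731e+04 Pa.
Pipe B: V = Q/A = 0.06067/0.01496 = 4.056 m/s; Re = 2.783e+05; ε/D = 1.81e-05; Haaland → f = 0.01469; ΔP_B = f(L/D)(ρV²/2) = 1.258e+05 Pa.
ΔP_A/ΔP_B = 1.731e+04/1.258e+05 = 0.138.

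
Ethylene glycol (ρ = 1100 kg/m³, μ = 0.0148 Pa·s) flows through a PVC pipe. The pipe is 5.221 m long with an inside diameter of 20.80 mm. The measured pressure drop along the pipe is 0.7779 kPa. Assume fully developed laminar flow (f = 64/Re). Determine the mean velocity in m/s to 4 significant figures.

For laminar flow, f = 64/Re with Re = ρVD/μ, so Darcy-Weisbach reduces to ΔP = 32μLV/D². Solving for V: V = ΔP·D²/(32μL) = 777.9·(0.0208)²/(32·0.0148·5.221) = 0.1361 m/s.
Check: Re = ρVD/μ = 1100·0.1361·0.0208/0.0148 = 210.4 < 2300, so the laminar assumption holds.

V ≈ 0.1361 m/s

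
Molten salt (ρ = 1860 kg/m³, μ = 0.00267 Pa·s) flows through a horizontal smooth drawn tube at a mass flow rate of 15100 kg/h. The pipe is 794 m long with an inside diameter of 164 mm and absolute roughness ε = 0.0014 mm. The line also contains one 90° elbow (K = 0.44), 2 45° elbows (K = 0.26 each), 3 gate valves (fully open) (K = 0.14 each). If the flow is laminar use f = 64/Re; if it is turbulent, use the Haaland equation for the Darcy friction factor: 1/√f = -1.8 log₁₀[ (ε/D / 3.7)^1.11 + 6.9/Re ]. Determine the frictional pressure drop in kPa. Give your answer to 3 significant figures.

ṁ = 15100 kg/h = 15100/3600 = 4.194 kg/s.
A = πD²/4 = π(0.164)²/4 = 0.02112 m²; mean velocity V = ṁ/(ρA) = 4.194/(1860 · 0.02112) = 0.1068 m/s.
Reynolds number Re = ρVD/μ = 1860 · 0.1068 · 0.164 / 0.00267 = 1.22e+04.
Re > 4000 → turbulent. Relative roughness ε/D = 1.4e-06/0.164 = 8.54e-06. Haaland: 1/√f = -1.8 log₁₀[(8.54e-06/3.7)^1.11 + 6.9/1.22e+04] = -1.8 log₁₀[5.53e-07 + 0.000566] = 5.845, so f = 0.02928.
Total minor-loss coefficient ΣK = 1·0.44 + 2·0.26 + 3·0.14 = 1.38.
ΔP = [f·L/D + ΣK]·(ρV²/2) = [0.02928·794/0.164 + 1.38]·(1860·0.1068²/2) = [141.7 + 1.38]·10.6 = 1517 Pa.
ΔP = 1517 Pa = 1.52 kPa.

ΔP ≈ 1.52 kPa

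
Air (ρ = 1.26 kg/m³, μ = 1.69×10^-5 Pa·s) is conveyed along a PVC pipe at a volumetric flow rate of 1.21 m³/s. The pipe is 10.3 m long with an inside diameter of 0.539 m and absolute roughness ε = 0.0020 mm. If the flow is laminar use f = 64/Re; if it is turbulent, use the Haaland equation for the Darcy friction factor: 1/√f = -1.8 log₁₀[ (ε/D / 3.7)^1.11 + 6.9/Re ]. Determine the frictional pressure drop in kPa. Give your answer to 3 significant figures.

Cross-sectional area A = πD²/4 = π(0.539)²/4 = 0.2282 m²; mean velocity V = Q/A = 1.21/0.2282 = 5.303 m/s.
Reynolds number Re = ρVD/μ = 1.26 · 5.303 · 0.539 / 1.69e-05 = 2.131e+05.
Re > 4000 → turbulent. Relative roughness ε/D = 2e-06/0.539 = 3.71e-06. Haaland: 1/√f = -1.8 log₁₀[(3.71e-06/3.7)^1.11 + 6.9/2.131e+05] = -1.8 log₁₀[2.19e-07 + 3.24e-05] = 8.076, so f = 0.01533.
Darcy-Weisbach: ΔP = f(L/D)(ρV²/2) = 0.01533·(10.3/0.539)·(1.26·5.303²/2) = 0.01533·19.11·17.72 = 5.19 Pa.
ΔP = 5.19 Pa = 0.00519 kPa.

ΔP ≈ 0.00519 kPa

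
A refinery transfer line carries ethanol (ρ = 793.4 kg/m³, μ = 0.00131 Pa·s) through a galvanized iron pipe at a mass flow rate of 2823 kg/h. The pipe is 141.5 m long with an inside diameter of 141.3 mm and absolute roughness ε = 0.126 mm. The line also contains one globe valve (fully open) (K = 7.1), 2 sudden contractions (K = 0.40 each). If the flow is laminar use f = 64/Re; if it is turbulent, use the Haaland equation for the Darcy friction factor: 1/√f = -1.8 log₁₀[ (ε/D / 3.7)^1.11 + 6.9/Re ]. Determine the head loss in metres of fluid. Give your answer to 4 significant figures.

ṁ = 2823 kg/h = 2823/3600 = 0.7842 kg/s.
A = πD²/4 = π(0.1413)²/4 = 0.01568 m²; mean velocity V = ṁ/(ρA) = 0.7842/(793.4 · 0.01568) = 0.06303 m/s.
Reynolds number Re = ρVD/μ = 793.4 · 0.06303 · 0.1413 / 0.00131 = 5394.
Re > 4000 → turbulent. Relative roughness ε/D = 0.000126/0.1413 = 0.000892. Haaland: 1/√f = -1.8 log₁₀[(0.000892/3.7)^1.11 + 6.9/5394] = -1.8 log₁₀[9.64e-05 + 0.00128] = 5.151, so f = 0.03769.
Total minor-loss coefficient ΣK = 1·7.1 + 2·0.4 = 7.9.
ΔP = [f·L/D + ΣK]·(ρV²/2) = [0.03769·141.5/0.1413 + 7.9]·(793.4·0.06303²/2) = [37.75 + 7.9]·1.576 = 71.94 Pa.
Head loss h_f = ΔP/(ρg) = 71.94/(793.4·9.81) = 0.009243 m.

h_f ≈ 0.009243 m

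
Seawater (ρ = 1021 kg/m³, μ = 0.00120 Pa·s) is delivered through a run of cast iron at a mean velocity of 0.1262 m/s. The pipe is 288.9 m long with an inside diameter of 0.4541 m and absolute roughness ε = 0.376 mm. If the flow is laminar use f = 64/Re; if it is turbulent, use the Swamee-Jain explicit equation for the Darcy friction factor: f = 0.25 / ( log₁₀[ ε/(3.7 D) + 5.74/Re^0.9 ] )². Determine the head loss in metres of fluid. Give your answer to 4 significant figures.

Reynolds number Re = ρVD/μ = 1021 · 0.1262 · 0.4541 / 0.0012 = 4.876e+04.
Re > 4000 → turbulent. Relative roughness ε/D = 0.000376/0.4541 = 0.000828. Swamee-Jain: f = 0.25/(log₁₀[0.000828/3.7 + 5.74/4.876e+04^0.9])² = 0.25/(log₁₀[0.000224 + 0.000346])² = 0.25/(-3.244)² = 0.02376.
Darcy-Weisbach: ΔP = f(L/D)(ρV²/2) = 0.02376·(288.9/0.4541)·(1021·0.1262²/2) = 0.02376·636.2·8.13 = 122.9 Pa.
Head loss h_f = ΔP/(ρg) = 122.9/(1021·9.81) = 0.01227 m.

h_f ≈ 0.01227 m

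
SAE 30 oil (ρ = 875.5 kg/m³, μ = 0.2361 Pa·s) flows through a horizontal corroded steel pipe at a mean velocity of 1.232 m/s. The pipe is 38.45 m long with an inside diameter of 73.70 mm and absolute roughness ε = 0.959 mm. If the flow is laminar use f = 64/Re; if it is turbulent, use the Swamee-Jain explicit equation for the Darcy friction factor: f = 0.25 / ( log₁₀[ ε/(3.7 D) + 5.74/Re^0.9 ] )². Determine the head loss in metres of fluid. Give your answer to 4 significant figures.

Reynolds number Re = ρVD/μ = 875.5 · 1.232 · 0.0737 / 0.236 = 336.7.
Re < 2300 → laminar flow, so f = 64/Re = 64/336.7 = 0.1901 (the turbulent correlation is not needed).
Darcy-Weisbach: ΔP = f(L/D)(ρV²/2) = 0.1901·(38.45/0.0737)·(875.5·1.232²/2) = 0.1901·521.7·664.4 = 6.589e+04 Pa.
Head loss h_f = ΔP/(ρg) = 6.589e+04/(875.5·9.81) = 7.672 m.

h_f ≈ 7.672 m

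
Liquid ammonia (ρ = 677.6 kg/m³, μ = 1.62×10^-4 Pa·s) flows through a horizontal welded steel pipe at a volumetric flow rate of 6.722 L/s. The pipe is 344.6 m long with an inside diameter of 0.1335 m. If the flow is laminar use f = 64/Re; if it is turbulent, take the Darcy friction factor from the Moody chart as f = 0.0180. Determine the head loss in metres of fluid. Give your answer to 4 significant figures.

Q = 6.722 L/s = 6.722/1000 = 0.006722 m³/s.
Cross-sectional area A = πD²/4 = π(0.1335)²/4 = 0.014 m²; mean velocity V = Q/A = 0.006722/0.014 = 0.4802 m/s.
Reynolds number Re = ρVD/μ = 677.6 · 0.4802 · 0.1335 / 0.000162 = 2.682e+05.
Re > 4000 → turbulent; use the Moody-chart value f = 0.0180.
Darcy-Weisbach: ΔP = f(L/D)(ρV²/2) = 0.018·(344.6/0.1335)·(677.6·0.4802²/2) = 0.018·2581·78.13 = 3630 Pa.
Head loss h_f = ΔP/(ρg) = 3630/(677.6·9.81) = 0.5461 m.

h_f ≈ 0.5461 m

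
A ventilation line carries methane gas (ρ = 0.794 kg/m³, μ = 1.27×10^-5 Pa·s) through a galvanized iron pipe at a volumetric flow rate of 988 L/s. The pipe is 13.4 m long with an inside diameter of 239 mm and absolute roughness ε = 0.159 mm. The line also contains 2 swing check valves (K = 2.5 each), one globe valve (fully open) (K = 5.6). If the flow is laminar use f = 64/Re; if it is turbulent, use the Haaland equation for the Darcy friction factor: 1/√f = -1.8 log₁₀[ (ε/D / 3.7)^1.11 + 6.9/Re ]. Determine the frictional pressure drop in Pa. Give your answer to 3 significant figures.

ΔP ≈ 2240 Pa

Q = 988 L/s = 988/1000 = 0.988 m³/s.
Cross-sectional area A = πD²/4 = π(0.239)²/4 = 0.04486 m²; mean velocity V = Q/A = 0.988/0.04486 = 22.02 m/s.
Reynolds number Re = ρVD/μ = 0.794 · 22.02 · 0.239 / 1.27e-05 = 3.291e+05.
Re > 4000 → turbulent. Relative roughness ε/D = 0.000159/0.239 = 0.000665. Haaland: 1/√f = -1.8 log₁₀[(0.000665/3.7)^1.11 + 6.9/3.291e+05] = -1.8 log₁₀[6.96e-05 + 2.1e-05] = 7.277, so f = 0.01888.
Total minor-loss coefficient ΣK = 2·2.5 + 1·5.6 = 10.6.
ΔP = [f·L/D + ΣK]·(ρV²/2) = [0.01888·13.4/0.239 + 10.6]·(0.794·22.02²/2) = [1.059 + 10.6]·192.5 = 2245 Pa.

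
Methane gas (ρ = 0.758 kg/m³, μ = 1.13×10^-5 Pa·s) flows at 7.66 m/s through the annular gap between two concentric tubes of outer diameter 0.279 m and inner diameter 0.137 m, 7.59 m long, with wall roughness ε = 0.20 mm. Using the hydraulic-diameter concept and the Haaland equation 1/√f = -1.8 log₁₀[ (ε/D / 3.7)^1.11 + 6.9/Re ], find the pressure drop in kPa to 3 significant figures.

Hydraulic diameter D_h = 4A/P = D_o - D_i = 0.279 - 0.137 = 0.142 m.
Re = ρVD_h/μ = 0.758·7.66·0.142/1.13e-05 = 7.296e+04.
ε/D_h = 0.0002/0.142 = 0.00141; Haaland gives 1/√f = -1.8 log₁₀[0.00016+9.46e-05] = 6.469, so f = 0.02389.
ΔP = f(L/D_h)(ρV²/2) = 0.02389·7.59/0.142·22.24 = 28.4 Pa.
ΔP = 0.0284 kPa.

ΔP ≈ 0.0284 kPa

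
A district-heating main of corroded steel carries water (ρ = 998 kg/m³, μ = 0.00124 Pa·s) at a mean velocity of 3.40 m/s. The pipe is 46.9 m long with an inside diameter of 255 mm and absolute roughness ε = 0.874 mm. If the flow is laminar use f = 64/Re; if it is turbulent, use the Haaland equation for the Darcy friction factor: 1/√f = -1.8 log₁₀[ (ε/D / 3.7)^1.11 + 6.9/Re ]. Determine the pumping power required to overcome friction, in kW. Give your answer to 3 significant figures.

Reynolds number Re = ρVD/μ = 998 · 3.4 · 0.255 / 0.00124 = 6.978e+05.
Re > 4000 → turbulent. Relative roughness ε/D = 0.000874/0.255 = 0.00343. Haaland: 1/√f = -1.8 log₁₀[(0.00343/3.7)^1.11 + 6.9/6.978e+05] = -1.8 log₁₀[0.00043 + 9.89e-06] = 6.043, so f = 0.02739.
Darcy-Weisbach: ΔP = f(L/D)(ρV²/2) = 0.02739·(46.9/0.255)·(998·3.4²/2) = 0.02739·183.9·5768 = 2.906e+04 Pa.
Q = V·A = 3.4·0.05107 = 0.1736 m³/s.
Pumping power P = QΔP = 0.1736·2.906e+04 = 5045 W = 5.05 kW.

P ≈ 5.05 kW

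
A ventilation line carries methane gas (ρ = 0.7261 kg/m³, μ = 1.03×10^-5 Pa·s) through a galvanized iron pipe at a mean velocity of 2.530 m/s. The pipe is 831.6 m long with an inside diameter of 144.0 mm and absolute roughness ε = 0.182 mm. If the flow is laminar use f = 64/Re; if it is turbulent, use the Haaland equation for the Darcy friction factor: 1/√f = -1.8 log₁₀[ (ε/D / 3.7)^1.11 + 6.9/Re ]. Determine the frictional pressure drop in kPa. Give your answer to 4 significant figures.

Reynolds number Re = ρVD/μ = 0.7261 · 2.53 · 0.144 / 1.03e-05 = 2.568e+04.
Re > 4000 → turbulent. Relative roughness ε/D = 0.000182/0.144 = 0.00126. Haaland: 1/√f = -1.8 log₁₀[(0.00126/3.7)^1.11 + 6.9/2.568e+04] = -1.8 log₁₀[0.000142 + 0.000269] = 6.096, so f = 0.02691.
Darcy-Weisbach: ΔP = f(L/D)(ρV²/2) = 0.02691·(831.6/0.144)·(0.7261·2.53²/2) = 0.02691·5775·2.324 = 361.2 Pa.
ΔP = 361.2 Pa = 0.3612 kPa.

ΔP ≈ 0.3612 kPa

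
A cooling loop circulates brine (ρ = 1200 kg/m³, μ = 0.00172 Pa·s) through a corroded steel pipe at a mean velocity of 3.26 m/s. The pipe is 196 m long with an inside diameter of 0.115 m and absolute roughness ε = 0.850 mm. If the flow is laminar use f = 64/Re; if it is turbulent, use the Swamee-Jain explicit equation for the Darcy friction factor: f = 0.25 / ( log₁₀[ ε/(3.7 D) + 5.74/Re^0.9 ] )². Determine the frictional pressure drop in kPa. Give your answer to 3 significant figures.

ΔP ≈ 377 kPa

Reynolds number Re = ρVD/μ = 1200 · 3.26 · 0.115 / 0.00172 = 2.616e+05.
Re > 4000 → turbulent. Relative roughness ε/D = 0.00085/0.115 = 0.00739. Swamee-Jain: f = 0.25/(log₁₀[0.00739/3.7 + 5.74/2.616e+05^0.9])² = 0.25/(log₁₀[0.002 + 7.64e-05])² = 0.25/(-2.683)² = 0.03472.
Darcy-Weisbach: ΔP = f(L/D)(ρV²/2) = 0.03472·(196/0.115)·(1200·3.26²/2) = 0.03472·1704·6377 = 3.774e+05 Pa.
ΔP = 3.774e+05 Pa = 377 kPa.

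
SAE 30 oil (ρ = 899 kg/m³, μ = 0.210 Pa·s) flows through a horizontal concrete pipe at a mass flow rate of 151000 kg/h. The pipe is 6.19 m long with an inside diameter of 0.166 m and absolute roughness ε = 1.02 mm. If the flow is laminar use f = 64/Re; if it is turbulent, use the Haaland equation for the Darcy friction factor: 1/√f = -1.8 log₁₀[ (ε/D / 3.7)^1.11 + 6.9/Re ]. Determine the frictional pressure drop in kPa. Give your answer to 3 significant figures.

ṁ = 151000 kg/h = 151000/3600 = 41.94 kg/s.
A = πD²/4 = π(0.166)²/4 = 0.02164 m²; mean velocity V = ṁ/(ρA) = 41.94/(899 · 0.02164) = 2.156 m/s.
Reynolds number Re = ρVD/μ = 899 · 2.156 · 0.166 / 0.21 = 1532.
Re < 2300 → laminar flow, so f = 64/Re = 64/1532 = 0.04178 (the turbulent correlation is not needed).
Darcy-Weisbach: ΔP = f(L/D)(ρV²/2) = 0.04178·(6.19/0.166)·(899·2.156²/2) = 0.04178·37.29·2089 = 3254 Pa.
ΔP = 3254 Pa = 3.25 kPa.

ΔP ≈ 3.25 kPa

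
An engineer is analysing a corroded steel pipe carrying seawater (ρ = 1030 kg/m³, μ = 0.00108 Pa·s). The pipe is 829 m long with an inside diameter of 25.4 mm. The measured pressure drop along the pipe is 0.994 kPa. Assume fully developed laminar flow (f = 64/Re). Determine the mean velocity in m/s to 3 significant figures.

V ≈ 0.0224 m/s

For laminar flow, f = 64/Re with Re = ρVD/μ, so Darcy-Weisbach reduces to ΔP = 32μLV/D². Solving for V: V = ΔP·D²/(32μL) = 994·(0.0254)²/(32·0.00108·829) = 0.02238 m/s.
Check: Re = ρVD/μ = 1030·0.02238·0.0254/0.00108 = 542.2 < 2300, so the laminar assumption holds.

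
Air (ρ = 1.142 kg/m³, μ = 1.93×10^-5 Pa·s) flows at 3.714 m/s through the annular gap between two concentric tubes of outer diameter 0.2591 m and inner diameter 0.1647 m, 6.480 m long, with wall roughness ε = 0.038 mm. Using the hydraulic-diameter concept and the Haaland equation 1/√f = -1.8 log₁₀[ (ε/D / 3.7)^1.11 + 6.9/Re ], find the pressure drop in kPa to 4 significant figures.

Hydraulic diameter D_h = 4A/P = D_o - D_i = 0.2591 - 0.1647 = 0.0944 m.
Re = ρVD_h/μ = 1.142·3.714·0.0944/1.93e-05 = 2.075e+04.
ε/D_h = 3.8e-05/0.0944 = 0.000403; Haaland gives 1/√f = -1.8 log₁₀[3.99e-05+0.000333] = 6.172, so f = 0.02625.
ΔP = f(L/D_h)(ρV²/2) = 0.02625·6.48/0.0944·7.876 = 14.19 Pa.
ΔP = 0.01419 kPa.

ΔP ≈ 0.01419 kPa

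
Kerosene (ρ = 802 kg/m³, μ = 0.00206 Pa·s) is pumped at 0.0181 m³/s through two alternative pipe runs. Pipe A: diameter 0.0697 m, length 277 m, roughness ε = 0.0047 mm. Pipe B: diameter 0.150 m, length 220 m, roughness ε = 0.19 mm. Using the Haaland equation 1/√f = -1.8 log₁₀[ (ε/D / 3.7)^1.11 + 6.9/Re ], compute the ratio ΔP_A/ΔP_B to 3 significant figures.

Pipe A: V = Q/A = 0.0181/0.003816 = 4.744 m/s; Re = 1.287e+05; ε/D = 6.74e-05; Haaland → f = 0.01726; ΔP_A = f(L/D)(ρV²/2) = 6.19e+05 Pa.
Pipe B: V = Q/A = 0.0181/0.01767 = 1.024 m/s; Re = 5.981e+04; ε/D = 0.00127; Haaland → f = 0.02396; ΔP_B = f(L/D)(ρV²/2) = 1.478e+04 Pa.
ΔP_A/ΔP_B = 6.19e+05/1.478e+04 = 41.9.

ΔP_A/ΔP_B ≈ 41.9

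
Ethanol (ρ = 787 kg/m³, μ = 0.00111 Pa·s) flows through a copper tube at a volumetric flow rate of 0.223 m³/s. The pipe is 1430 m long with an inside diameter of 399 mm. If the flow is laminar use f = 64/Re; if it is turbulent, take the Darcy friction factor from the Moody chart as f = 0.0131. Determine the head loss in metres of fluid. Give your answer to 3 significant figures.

h_f ≈ 7.61 m

Cross-sectional area A = πD²/4 = π(0.399)²/4 = 0.125 m²; mean velocity V = Q/A = 0.223/0.125 = 1.783 m/s.
Reynolds number Re = ρVD/μ = 787 · 1.783 · 0.399 / 0.00111 = 5.045e+05.
Re > 4000 → turbulent; use the Moody-chart value f = 0.0131.
Darcy-Weisbach: ΔP = f(L/D)(ρV²/2) = 0.0131·(1430/0.399)·(787·1.783²/2) = 0.0131·3584·1252 = 5.876e+04 Pa.
Head loss h_f = ΔP/(ρg) = 5.876e+04/(787·9.81) = 7.61 m.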